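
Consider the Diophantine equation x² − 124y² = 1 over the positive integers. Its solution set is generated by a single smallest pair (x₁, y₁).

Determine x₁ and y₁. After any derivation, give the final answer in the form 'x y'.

d=124: √d = [11; 7,2,1,1,1,…,2,7,22] (ℓ=16, even), read p_15/q_15
k=0  a_k=11  p_k/q_k = 11/1
k=1  a_k=7  p_k/q_k = 78/7
…
k=8  a_k=4  p_k/q_k = 14543/1306
…
k=11  a_k=1  p_k/q_k = 84875/7622
…
k=14  a_k=2  p_k/q_k = 626251/56239
k=15  a_k=7  p_k/q_k = 4620799/414960
→ (4620799, 414960).  Check: 4620799²=21351783398401, 124·414960²=21351783398400, difference 1.

4620799 414960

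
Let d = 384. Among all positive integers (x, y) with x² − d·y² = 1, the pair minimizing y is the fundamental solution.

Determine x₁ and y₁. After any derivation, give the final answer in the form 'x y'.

4801 245

√384 → a₀=19, period (1,1,2,9,2,1,1,38); ℓ=8 even so k=7
step 0: (19, 1)  from 19·(1,0) + (0,1)
step 1: (20, 1)  from 1·(19,1) + (1,0)
step 2: (39, 2)  from 1·(20,1) + (19,1)
step 3: (98, 5)  from 2·(39,2) + (20,1)
step 4: (921, 47)  from 9·(98,5) + (39,2)
step 5: (1940, 99)  from 2·(921,47) + (98,5)
step 6: (2861, 146)  from 1·(1940,99) + (921,47)
step 7: (4801, 245)  from 1·(2861,146) + (1940,99)
fundamental: x₁=4801, y₁=245  (since 23049601 − 384·60025 = 1)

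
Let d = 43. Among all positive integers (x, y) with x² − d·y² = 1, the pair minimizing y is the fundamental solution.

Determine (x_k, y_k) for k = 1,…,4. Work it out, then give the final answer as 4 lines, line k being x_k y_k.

[6; 1,1,3,1,5,1,3,1,1,12] for √43; ℓ=10 ⇒ convergent index 9
step 0: (6, 1)  from 6·(1,0) + (0,1)
…
step 4: (59, 9)  from 1·(46,7) + (13,2)
step 5: (341, 52)  from 5·(59,9) + (46,7)
…
step 7: (1541, 235)  from 3·(400,61) + (341,52)
step 8: (1941, 296)  from 1·(1541,235) + (400,61)
step 9: (3482, 531)  from 1·(1941,296) + (1541,235)
(x₁, y₁) = (3482, 531);  3482² − 43·531² = 1 ✓
(3482+531√43)^2 = 24248647 + 3697884√43
(3482+531√43)^3 = 168867574226 + 25752063645√43
(3482+531√43)^4 = 1175993762661217 + 179337367525896√43

3482 531
24248647 3697884
168867574226 25752063645
1175993762661217 179337367525896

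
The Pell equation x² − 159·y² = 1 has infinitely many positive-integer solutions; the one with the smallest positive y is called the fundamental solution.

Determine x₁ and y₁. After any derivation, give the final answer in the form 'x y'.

√159 → a₀=12, period (1,1,1,1,3,1,1,1,1,24); ℓ=10 even so k=9
step 0: (12, 1)  from 12·(1,0) + (0,1)
step 1: (13, 1)  from 1·(12,1) + (1,0)
step 2: (25, 2)  from 1·(13,1) + (12,1)
step 3: (38, 3)  from 1·(25,2) + (13,1)
…
step 5: (227, 18)  from 3·(63,5) + (38,3)
step 6: (290, 23)  from 1·(227,18) + (63,5)
step 7: (517, 41)  from 1·(290,23) + (227,18)
step 8: (807, 64)  from 1·(517,41) + (290,23)
step 9: (1324, 105)  from 1·(807,64) + (517,41)
(x₁, y₁) = (1324, 105);  1324² − 159·105² = 1 ✓

1324 105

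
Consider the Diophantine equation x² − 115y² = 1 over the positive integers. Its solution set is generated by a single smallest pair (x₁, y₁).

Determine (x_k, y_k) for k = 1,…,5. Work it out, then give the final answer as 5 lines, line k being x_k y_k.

1126 105
2535751 236460
5710510126 532507815
12860066268001 1199207362920
28960863525028126 2700614448788025

[10; 1,2,1,1,1,1,1,2,1,20] for √115; ℓ=10 ⇒ convergent index 9
a_0=10:  p_0=10·1+0=10,  q_0=10·0+1=1
…
a_3=1:  p_3=1·32+11=43,  q_3=1·3+1=4
…
a_5=1:  p_5=1·75+43=118,  q_5=1·7+4=11
…
a_8=2:  p_8=2·311+193=815,  q_8=2·29+18=76
a_9=1:  p_9=1·815+311=1126,  q_9=1·76+29=105
(x₁, y₁) = (1126, 105);  1126² − 115·105² = 1 ✓
(x_2, y_2) = (1126·1126 + 115·105·105, 1126·105 + 105·1126) = (2535751, 236460)
(x_3, y_3) = (1126·2535751 + 115·105·236460, 1126·236460 + 105·2535751) = (5710510126, 532507815)
(x_4, y_4) = (1126·5710510126 + 115·105·532507815, 1126·532507815 + 105·5710510126) = (12860066268001, 1199207362920)
(x_5, y_5) = (1126·12860066268001 + 115·105·1199207362920, 1126·1199207362920 + 105·12860066268001) = (28960863525028126, 2700614448788025)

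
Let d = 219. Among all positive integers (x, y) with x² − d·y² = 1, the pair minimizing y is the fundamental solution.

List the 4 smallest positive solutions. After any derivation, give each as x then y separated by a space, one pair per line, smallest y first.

[14; 1,3,1,28] for √219; ℓ=4 ⇒ convergent index 3
step 0: (14, 1)  from 14·(1,0) + (0,1)
step 1: (15, 1)  from 1·(14,1) + (1,0)
step 2: (59, 4)  from 3·(15,1) + (14,1)
step 3: (74, 5)  from 1·(59,4) + (15,1)
→ (74, 5).  Check: 74²=5476, 219·5²=5475, difference 1.
n=2: (74,5)∘(74,5) = (74·74+219·5·5, 74·5+5·74) = (10951,740)
n=3: (10951,740)∘(74,5) = (74·10951+219·5·740, 74·740+5·10951) = (1620674,109515)
n=4: (1620674,109515)∘(74,5) = (74·1620674+219·5·109515, 74·109515+5·1620674) = (239848801,16207480)

74 5
10951 740
1620674 109515
239848801 16207480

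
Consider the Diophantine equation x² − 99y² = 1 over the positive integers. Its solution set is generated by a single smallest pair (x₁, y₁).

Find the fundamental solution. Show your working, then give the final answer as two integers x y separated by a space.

√99 → a₀=9, period (1,18); ℓ=2 even so k=1
a_0=9:  p_0=9·1+0=9,  q_0=9·0+1=1
a_1=1:  p_1=1·9+1=10,  q_1=1·1+0=1
→ (10, 1).  Check: 10²=100, 99·1²=99, difference 1.

10 1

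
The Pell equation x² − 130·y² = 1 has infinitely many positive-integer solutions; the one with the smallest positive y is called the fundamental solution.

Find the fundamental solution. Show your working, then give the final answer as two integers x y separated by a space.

[11; 2,2,22] for √130; ℓ=3 ⇒ convergent index 5
step 0: (11, 1)  from 11·(1,0) + (0,1)
step 1: (23, 2)  from 2·(11,1) + (1,0)
step 2: (57, 5)  from 2·(23,2) + (11,1)
step 3: (1277, 112)  from 22·(57,5) + (23,2)
step 4: (2611, 229)  from 2·(1277,112) + (57,5)
step 5: (6499, 570)  from 2·(2611,229) + (1277,112)
fundamental: x₁=6499, y₁=570  (since 42237001 − 130·324900 = 1)

6499 570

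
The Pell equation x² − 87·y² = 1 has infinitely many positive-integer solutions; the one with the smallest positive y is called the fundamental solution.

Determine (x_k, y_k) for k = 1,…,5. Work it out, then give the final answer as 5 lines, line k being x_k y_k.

d=87: √d = [9; 3,18] (ℓ=2, even), read p_1/q_1
i=0: a=9 ⇒ p=9, q=1
i=1: a=3 ⇒ p=28, q=3
fundamental: x₁=28, y₁=3  (since 784 − 87·9 = 1)
n=2: (28,3)∘(28,3) = (28·28+87·3·3, 28·3+3·28) = (1567,168)
n=3: (1567,168)∘(28,3) = (28·1567+87·3·168, 28·168+3·1567) = (87724,9405)
n=4: (87724,9405)∘(28,3) = (28·87724+87·3·9405, 28·9405+3·87724) = (4910977,526512)
n=5: (4910977,526512)∘(28,3) = (28·4910977+87·3·526512, 28·526512+3·4910977) = (274926988,29475267)

28 3
1567 168
87724 9405
4910977 526512
274926988 29475267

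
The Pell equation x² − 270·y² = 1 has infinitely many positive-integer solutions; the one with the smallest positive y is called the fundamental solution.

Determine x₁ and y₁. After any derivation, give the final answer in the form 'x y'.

5291 322

√270 = [16; 2,3,6,3,2,32, …], period ℓ=6 (even) → k=5
k=0  a_k=16  p_k/q_k = 16/1
k=1  a_k=2  p_k/q_k = 33/2
…
k=3  a_k=6  p_k/q_k = 723/44
k=4  a_k=3  p_k/q_k = 2284/139
k=5  a_k=2  p_k/q_k = 5291/322
→ (5291, 322).  Check: 5291²=27994681, 270·322²=27994680, difference 1.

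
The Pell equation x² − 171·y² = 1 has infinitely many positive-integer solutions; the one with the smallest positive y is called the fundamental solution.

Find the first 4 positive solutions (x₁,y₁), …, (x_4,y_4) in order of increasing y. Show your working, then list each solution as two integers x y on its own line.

170 13
57799 4420
19651490 1502787
6681448801 510943160

√171 = [13; 13,26, …], period ℓ=2 (even) → k=1
k=0  a_k=13  p_k/q_k = 13/1
k=1  a_k=13  p_k/q_k = 170/13
fundamental: x₁=170, y₁=13  (since 28900 − 171·169 = 1)
(x_2, y_2) = (170·170 + 171·13·13, 170·13 + 13·170) = (57799, 4420)
(x_3, y_3) = (170·57799 + 171·13·4420, 170·4420 + 13·57799) = (19651490, 1502787)
(x_4, y_4) = (170·19651490 + 171·13·1502787, 170·1502787 + 13·19651490) = (6681448801, 510943160)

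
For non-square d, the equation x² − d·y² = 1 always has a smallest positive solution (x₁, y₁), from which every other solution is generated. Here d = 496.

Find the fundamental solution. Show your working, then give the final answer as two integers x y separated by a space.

4620799 207480

d=496: √d = [22; 3,1,2,4,1,…,1,3,44] (ℓ=16, even), read p_15/q_15
i=0: a=22 ⇒ p=22, q=1
i=1: a=3 ⇒ p=67, q=3
i=2: a=1 ⇒ p=89, q=4
i=3: a=2 ⇒ p=245, q=11
…
i=7: a=2 ⇒ p=6080, q=273
i=8: a=2 ⇒ p=14543, q=653
i=9: a=2 ⇒ p=35166, q=1579
i=10: a=1 ⇒ p=49709, q=2232
…
i=12: a=4 ⇒ p=389209, q=17476
…
i=14: a=1 ⇒ p=1252502, q=56239
i=15: a=3 ⇒ p=4620799, q=207480
fundamental: x₁=4620799, y₁=207480  (since 21351783398401 − 496·43047950400 = 1)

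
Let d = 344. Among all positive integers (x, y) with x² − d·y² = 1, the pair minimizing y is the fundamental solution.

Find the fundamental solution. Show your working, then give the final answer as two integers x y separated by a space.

d=344: √d = [18; 1,1,4,1,3,1,4,1,1,36] (ℓ=10, even), read p_9/q_9
a_0=18:  p_0=18·1+0=18,  q_0=18·0+1=1
a_1=1:  p_1=1·18+1=19,  q_1=1·1+0=1
a_2=1:  p_2=1·19+18=37,  q_2=1·1+1=2
a_3=4:  p_3=4·37+19=167,  q_3=4·2+1=9
…
a_5=3:  p_5=3·204+167=779,  q_5=3·11+9=42
a_6=1:  p_6=1·779+204=983,  q_6=1·42+11=53
…
a_8=1:  p_8=1·4711+983=5694,  q_8=1·254+53=307
a_9=1:  p_9=1·5694+4711=10405,  q_9=1·307+254=561
→ (10405, 561).  Check: 10405²=108264025, 344·561²=108264024, difference 1.

10405 561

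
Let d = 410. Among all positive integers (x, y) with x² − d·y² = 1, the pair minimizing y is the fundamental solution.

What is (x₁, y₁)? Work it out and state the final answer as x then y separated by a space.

81 4

√410 = [20; 4,40, …], period ℓ=2 (even) → k=1
a_0=20:  p_0=20·1+0=20,  q_0=20·0+1=1
a_1=4:  p_1=4·20+1=81,  q_1=4·1+0=4
(x₁, y₁) = (81, 4);  81² − 410·4² = 1 ✓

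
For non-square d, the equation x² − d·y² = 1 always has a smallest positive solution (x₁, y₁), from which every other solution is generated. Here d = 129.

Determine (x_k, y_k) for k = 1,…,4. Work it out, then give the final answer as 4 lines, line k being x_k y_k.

[11; 2,1,3,1,6,1,3,1,2,22] for √129; ℓ=10 ⇒ convergent index 9
step 0: (11, 1)  from 11·(1,0) + (0,1)
step 1: (23, 2)  from 2·(11,1) + (1,0)
…
step 8: (6031, 531)  from 1·(4793,422) + (1238,109)
step 9: (16855, 1484)  from 2·(6031,531) + (4793,422)
→ (16855, 1484).  Check: 16855²=284091025, 129·1484²=284091024, difference 1.
(16855+1484√129)^2 = 568182049 + 50025640√129
(16855+1484√129)^3 = 19153416854935 + 1686364322916√129
(16855+1484√129)^4 = 645661681611676801 + 56847341275472720√129

16855 1484
568182049 50025640
19153416854935 1686364322916
645661681611676801 56847341275472720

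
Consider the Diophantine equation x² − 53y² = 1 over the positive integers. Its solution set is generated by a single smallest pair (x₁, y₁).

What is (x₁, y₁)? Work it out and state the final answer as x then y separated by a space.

66249 9100

[7; 3,1,1,3,14] for √53; ℓ=5 ⇒ convergent index 9
step 0: (7, 1)  from 7·(1,0) + (0,1)
step 1: (22, 3)  from 3·(7,1) + (1,0)
…
step 3: (51, 7)  from 1·(29,4) + (22,3)
…
step 6: (7979, 1096)  from 3·(2599,357) + (182,25)
step 7: (10578, 1453)  from 1·(7979,1096) + (2599,357)
step 8: (18557, 2549)  from 1·(10578,1453) + (7979,1096)
step 9: (66249, 9100)  from 3·(18557,2549) + (10578,1453)
(x₁, y₁) = (66249, 9100);  66249² − 53·9100² = 1 ✓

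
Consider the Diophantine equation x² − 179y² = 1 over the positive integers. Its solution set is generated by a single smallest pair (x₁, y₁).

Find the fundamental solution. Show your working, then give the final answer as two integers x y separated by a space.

4190210 313191

√179 → a₀=13, period (2,1,1,1,3,…,1,2,26); ℓ=14 even so k=13
k=0  a_k=13  p_k/q_k = 13/1
…
k=2  a_k=1  p_k/q_k = 40/3
k=3  a_k=1  p_k/q_k = 67/5
k=4  a_k=1  p_k/q_k = 107/8
…
k=8  a_k=5  p_k/q_k = 137042/10243
k=9  a_k=3  p_k/q_k = 438125/32747
k=10  a_k=1  p_k/q_k = 575167/42990
k=11  a_k=1  p_k/q_k = 1013292/75737
k=12  a_k=1  p_k/q_k = 1588459/118727
k=13  a_k=2  p_k/q_k = 4190210/313191
→ (4190210, 313191).  Check: 4190210²=17557859844100, 179·313191²=17557859844099, difference 1.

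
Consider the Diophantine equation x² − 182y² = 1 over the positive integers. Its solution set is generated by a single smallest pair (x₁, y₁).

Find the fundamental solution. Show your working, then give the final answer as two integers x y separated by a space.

27 2

√182 = [13; 2,26, …], period ℓ=2 (even) → k=1
step 0: (13, 1)  from 13·(1,0) + (0,1)
step 1: (27, 2)  from 2·(13,1) + (1,0)
(x₁, y₁) = (27, 2);  27² − 182·2² = 1 ✓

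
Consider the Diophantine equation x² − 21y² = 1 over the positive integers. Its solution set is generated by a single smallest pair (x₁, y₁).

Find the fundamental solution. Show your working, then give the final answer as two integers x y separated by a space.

√21 = [4; 1,1,2,1,1,8, …], period ℓ=6 (even) → k=5
k=0  a_k=4  p_k/q_k = 4/1
…
k=2  a_k=1  p_k/q_k = 9/2
…
k=4  a_k=1  p_k/q_k = 32/7
k=5  a_k=1  p_k/q_k = 55/12
(x₁, y₁) = (55, 12);  55² − 21·12² = 1 ✓

55 12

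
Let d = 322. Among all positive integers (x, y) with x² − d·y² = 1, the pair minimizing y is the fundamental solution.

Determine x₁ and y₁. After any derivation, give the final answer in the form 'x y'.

d=322: √d = [17; 1,16,1,34] (ℓ=4, even), read p_3/q_3
i=0: a=17 ⇒ p=17, q=1
…
i=2: a=16 ⇒ p=305, q=17
i=3: a=1 ⇒ p=323, q=18
fundamental: x₁=323, y₁=18  (since 104329 − 322·324 = 1)

323 18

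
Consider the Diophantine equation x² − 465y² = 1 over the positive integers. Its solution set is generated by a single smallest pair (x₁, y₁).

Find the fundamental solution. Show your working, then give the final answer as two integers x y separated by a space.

d=465: √d = [21; 1,1,3,2,2,2,3,1,1,42] (ℓ=10, even), read p_9/q_9
i=0: a=21 ⇒ p=21, q=1
…
i=2: a=1 ⇒ p=43, q=2
i=3: a=3 ⇒ p=151, q=7
i=4: a=2 ⇒ p=345, q=16
i=5: a=2 ⇒ p=841, q=39
i=6: a=2 ⇒ p=2027, q=94
…
i=8: a=1 ⇒ p=8949, q=415
i=9: a=1 ⇒ p=15871, q=736
(x₁, y₁) = (15871, 736);  15871² − 465·736² = 1 ✓

15871 736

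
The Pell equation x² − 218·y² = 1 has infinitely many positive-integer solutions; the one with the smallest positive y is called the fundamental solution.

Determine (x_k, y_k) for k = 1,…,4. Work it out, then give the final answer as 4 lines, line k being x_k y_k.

d=218: √d = [14; 1,3,3,1,28] (ℓ=5, odd), read p_9/q_9
i=0: a=14 ⇒ p=14, q=1
i=1: a=1 ⇒ p=15, q=1
i=2: a=3 ⇒ p=59, q=4
i=3: a=3 ⇒ p=192, q=13
i=4: a=1 ⇒ p=251, q=17
i=5: a=28 ⇒ p=7220, q=489
i=6: a=1 ⇒ p=7471, q=506
…
i=8: a=3 ⇒ p=96370, q=6527
i=9: a=1 ⇒ p=126003, q=8534
(x₁, y₁) = (126003, 8534);  126003² − 218·8534² = 1 ✓
(126003+8534√218)^2 = 31753512017 + 2150619204√218
(126003+8534√218)^3 = 8002075549230099 + 541968943114690√218
(126003+8534√218)^4 = 2016571050827526816577 + 136579425476409948936√218

126003 8534
31753512017 2150619204
8002075549230099 541968943114690
2016571050827526816577 136579425476409948936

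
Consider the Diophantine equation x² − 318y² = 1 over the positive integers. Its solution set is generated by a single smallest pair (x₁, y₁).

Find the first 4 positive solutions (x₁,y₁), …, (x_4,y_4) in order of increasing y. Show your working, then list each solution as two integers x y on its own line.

√318 → a₀=17, period (1,4,1,34); ℓ=4 even so k=3
i=0: a=17 ⇒ p=17, q=1
i=1: a=1 ⇒ p=18, q=1
i=2: a=4 ⇒ p=89, q=5
i=3: a=1 ⇒ p=107, q=6
fundamental: x₁=107, y₁=6  (since 11449 − 318·36 = 1)
n=2: (107,6)∘(107,6) = (107·107+318·6·6, 107·6+6·107) = (22897,1284)
n=3: (22897,1284)∘(107,6) = (107·22897+318·6·1284, 107·1284+6·22897) = (4899851,274770)
n=4: (4899851,274770)∘(107,6) = (107·4899851+318·6·274770, 107·274770+6·4899851) = (1048545217,58799496)

107 6
22897 1284
4899851 274770
1048545217 58799496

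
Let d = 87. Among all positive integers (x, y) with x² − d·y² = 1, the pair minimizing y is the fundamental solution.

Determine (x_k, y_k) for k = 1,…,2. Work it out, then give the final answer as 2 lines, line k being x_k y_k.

d=87: √d = [9; 3,18] (ℓ=2, even), read p_1/q_1
k=0  a_k=9  p_k/q_k = 9/1
k=1  a_k=3  p_k/q_k = 28/3
(x₁, y₁) = (28, 3);  28² − 87·3² = 1 ✓
(28+3√87)^2 = 1567 + 168√87

28 3
1567 168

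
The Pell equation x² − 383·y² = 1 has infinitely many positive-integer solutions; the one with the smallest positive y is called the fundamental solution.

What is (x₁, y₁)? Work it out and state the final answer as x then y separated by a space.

18768 959

√383 = [19; 1,1,3,19,3,1,1,38, …], period ℓ=8 (even) → k=7
step 0: (19, 1)  from 19·(1,0) + (0,1)
step 1: (20, 1)  from 1·(19,1) + (1,0)
step 2: (39, 2)  from 1·(20,1) + (19,1)
step 3: (137, 7)  from 3·(39,2) + (20,1)
step 4: (2642, 135)  from 19·(137,7) + (39,2)
step 5: (8063, 412)  from 3·(2642,135) + (137,7)
step 6: (10705, 547)  from 1·(8063,412) + (2642,135)
step 7: (18768, 959)  from 1·(10705,547) + (8063,412)
fundamental: x₁=18768, y₁=959  (since 352237824 − 383·919681 = 1)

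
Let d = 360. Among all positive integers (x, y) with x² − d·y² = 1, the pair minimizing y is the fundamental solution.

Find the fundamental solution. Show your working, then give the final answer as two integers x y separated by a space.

[18; 1,36] for √360; ℓ=2 ⇒ convergent index 1
step 0: (18, 1)  from 18·(1,0) + (0,1)
step 1: (19, 1)  from 1·(18,1) + (1,0)
(x₁, y₁) = (19, 1);  19² − 360·1² = 1 ✓

19 1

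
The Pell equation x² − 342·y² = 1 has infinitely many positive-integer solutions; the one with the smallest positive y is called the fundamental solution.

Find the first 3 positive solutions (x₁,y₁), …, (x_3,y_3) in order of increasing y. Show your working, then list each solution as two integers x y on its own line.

√342 = [18; 2,36, …], period ℓ=2 (even) → k=1
i=0: a=18 ⇒ p=18, q=1
i=1: a=2 ⇒ p=37, q=2
(x₁, y₁) = (37, 2);  37² − 342·2² = 1 ✓
k=2:  x_2 = 37·37+342·2·2 = 2737,  y_2 = 37·2+2·37 = 148
k=3:  x_3 = 37·2737+342·2·148 = 202501,  y_3 = 37·148+2·2737 = 10950

37 2
2737 148
202501 10950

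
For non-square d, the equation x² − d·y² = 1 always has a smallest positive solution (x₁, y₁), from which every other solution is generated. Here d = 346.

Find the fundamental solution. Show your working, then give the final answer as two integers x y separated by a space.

17299 930

√346 → a₀=18, period (1,1,1,1,36); ℓ=5 odd so k=9
a_0=18:  p_0=18·1+0=18,  q_0=18·0+1=1
…
a_3=1:  p_3=1·37+19=56,  q_3=1·2+1=3
…
a_5=36:  p_5=36·93+56=3404,  q_5=36·5+3=183
a_6=1:  p_6=1·3404+93=3497,  q_6=1·183+5=188
…
a_8=1:  p_8=1·6901+3497=10398,  q_8=1·371+188=559
a_9=1:  p_9=1·10398+6901=17299,  q_9=1·559+371=930
fundamental: x₁=17299, y₁=930  (since 299255401 − 346·864900 = 1)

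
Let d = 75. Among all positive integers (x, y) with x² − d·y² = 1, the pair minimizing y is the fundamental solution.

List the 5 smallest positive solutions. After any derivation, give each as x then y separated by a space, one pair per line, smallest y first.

26 3
1351 156
70226 8109
3650401 421512
189750626 21910515

√75 = [8; 1,1,1,16, …], period ℓ=4 (even) → k=3
a_0=8:  p_0=8·1+0=8,  q_0=8·0+1=1
…
a_2=1:  p_2=1·9+8=17,  q_2=1·1+1=2
a_3=1:  p_3=1·17+9=26,  q_3=1·2+1=3
fundamental: x₁=26, y₁=3  (since 676 − 75·9 = 1)
(26+3√75)^2 = 1351 + 156√75
(26+3√75)^3 = 70226 + 8109√75
(26+3√75)^4 = 3650401 + 421512√75
(26+3√75)^5 = 189750626 + 21910515√75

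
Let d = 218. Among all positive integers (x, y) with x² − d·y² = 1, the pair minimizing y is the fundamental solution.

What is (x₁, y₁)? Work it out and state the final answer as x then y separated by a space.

√218 → a₀=14, period (1,3,3,1,28); ℓ=5 odd so k=9
a_0=14:  p_0=14·1+0=14,  q_0=14·0+1=1
…
a_2=3:  p_2=3·15+14=59,  q_2=3·1+1=4
…
a_4=1:  p_4=1·192+59=251,  q_4=1·13+4=17
…
a_7=3:  p_7=3·7471+7220=29633,  q_7=3·506+489=2007
a_8=3:  p_8=3·29633+7471=96370,  q_8=3·2007+506=6527
a_9=1:  p_9=1·96370+29633=126003,  q_9=1·6527+2007=8534
(x₁, y₁) = (126003, 8534);  126003² − 218·8534² = 1 ✓

126003 8534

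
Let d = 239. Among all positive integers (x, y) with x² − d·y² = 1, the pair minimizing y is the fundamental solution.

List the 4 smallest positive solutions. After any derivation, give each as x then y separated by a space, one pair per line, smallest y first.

6195120 400729
76759023628799 4965128484960
951062724926484326640 61519133559490389671
11783895416893046404284364801 762236829394135240588726080

d=239: √d = [15; 2,5,1,2,4,15,4,2,1,5,2,30] (ℓ=12, even), read p_11/q_11
a_0=15:  p_0=15·1+0=15,  q_0=15·0+1=1
a_1=2:  p_1=2·15+1=31,  q_1=2·1+0=2
a_2=5:  p_2=5·31+15=170,  q_2=5·2+1=11
a_3=1:  p_3=1·170+31=201,  q_3=1·11+2=13
a_4=2:  p_4=2·201+170=572,  q_4=2·13+11=37
…
a_6=15:  p_6=15·2489+572=37907,  q_6=15·161+37=2452
a_7=4:  p_7=4·37907+2489=154117,  q_7=4·2452+161=9969
…
a_9=1:  p_9=1·346141+154117=500258,  q_9=1·22390+9969=32359
a_10=5:  p_10=5·500258+346141=2847431,  q_10=5·32359+22390=184185
a_11=2:  p_11=2·2847431+500258=6195120,  q_11=2·184185+32359=400729
(x₁, y₁) = (6195120, 400729);  6195120² − 239·400729² = 1 ✓
(x_2, y_2) = (6195120·6195120 + 239·400729·400729, 6195120·400729 + 400729·6195120) = (76759023628799, 4965128484960)
(x_3, y_3) = (6195120·76759023628799 + 239·400729·4965128484960, 6195120·4965128484960 + 400729·76759023628799) = (951062724926484326640, 61519133559490389671)
(x_4, y_4) = (6195120·951062724926484326640 + 239·400729·61519133559490389671, 6195120·61519133559490389671 + 400729·951062724926484326640) = (11783895416893046404284364801, 762236829394135240588726080)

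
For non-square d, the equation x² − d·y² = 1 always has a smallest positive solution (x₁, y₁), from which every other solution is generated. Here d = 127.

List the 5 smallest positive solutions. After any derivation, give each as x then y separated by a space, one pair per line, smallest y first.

d=127: √d = [11; 3,1,2,2,7,11,7,2,2,1,3,22] (ℓ=12, even), read p_11/q_11
i=0: a=11 ⇒ p=11, q=1
i=1: a=3 ⇒ p=34, q=3
…
i=3: a=2 ⇒ p=124, q=11
i=4: a=2 ⇒ p=293, q=26
i=5: a=7 ⇒ p=2175, q=193
…
i=7: a=7 ⇒ p=171701, q=15236
i=8: a=2 ⇒ p=367620, q=32621
i=9: a=2 ⇒ p=906941, q=80478
i=10: a=1 ⇒ p=1274561, q=113099
i=11: a=3 ⇒ p=4730624, q=419775
(x₁, y₁) = (4730624, 419775);  4730624² − 127·419775² = 1 ✓
k=2:  x_2 = 4730624·4730624+127·419775·419775 = 44757606858751,  y_2 = 4730624·419775+419775·4730624 = 3971595379200
k=3:  x_3 = 4730624·44757606858751+127·419775·3971595379200 = 423462818377139450624,  y_3 = 4730624·3971595379200+419775·44757606858751 = 37576248838264821825
k=4:  x_4 = 4730624·423462818377139450624+127·419775·37576248838264821825 = 4006486743445029115330560001,  y_4 = 4730624·37576248838264821825+419775·423462818377139450624 = 355518209168531397366758400
k=5:  x_5 = 4730624·4006486743445029115330560001+127·419775·355518209168531397366758400 = 37906364688445371364544653008890624,  y_5 = 4730624·355518209168531397366758400+419775·4006486743445029115330560001 = 3363645945459311770024609913661375

4730624 419775
44757606858751 3971595379200
423462818377139450624 37576248838264821825
4006486743445029115330560001 355518209168531397366758400
37906364688445371364544653008890624 3363645945459311770024609913661375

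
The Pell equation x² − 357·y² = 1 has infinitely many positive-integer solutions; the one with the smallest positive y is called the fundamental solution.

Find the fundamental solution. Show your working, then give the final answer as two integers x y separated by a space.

d=357: √d = [18; 1,8,2,8,1,36] (ℓ=6, even), read p_5/q_5
step 0: (18, 1)  from 18·(1,0) + (0,1)
step 1: (19, 1)  from 1·(18,1) + (1,0)
…
step 4: (3042, 161)  from 8·(359,19) + (170,9)
step 5: (3401, 180)  from 1·(3042,161) + (359,19)
→ (3401, 180).  Check: 3401²=11566801, 357·180²=11566800, difference 1.

3401 180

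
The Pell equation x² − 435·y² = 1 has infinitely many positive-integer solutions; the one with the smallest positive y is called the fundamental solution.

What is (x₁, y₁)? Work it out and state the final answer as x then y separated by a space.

√435 = [20; 1,5,1,40, …], period ℓ=4 (even) → k=3
k=0  a_k=20  p_k/q_k = 20/1
…
k=2  a_k=5  p_k/q_k = 125/6
k=3  a_k=1  p_k/q_k = 146/7
→ (146, 7).  Check: 146²=21316, 435·7²=21315, difference 1.

146 7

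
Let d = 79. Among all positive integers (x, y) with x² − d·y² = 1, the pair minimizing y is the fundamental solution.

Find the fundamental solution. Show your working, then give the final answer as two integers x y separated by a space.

√79 = [8; 1,7,1,16, …], period ℓ=4 (even) → k=3
step 0: (8, 1)  from 8·(1,0) + (0,1)
…
step 2: (71, 8)  from 7·(9,1) + (8,1)
step 3: (80, 9)  from 1·(71,8) + (9,1)
fundamental: x₁=80, y₁=9  (since 6400 − 79·81 = 1)

80 9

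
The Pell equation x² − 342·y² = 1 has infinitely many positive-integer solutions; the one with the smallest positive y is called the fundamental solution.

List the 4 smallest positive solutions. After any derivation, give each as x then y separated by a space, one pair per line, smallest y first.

37 2
2737 148
202501 10950
14982337 810152

[18; 2,36] for √342; ℓ=2 ⇒ convergent index 1
a_0=18:  p_0=18·1+0=18,  q_0=18·0+1=1
a_1=2:  p_1=2·18+1=37,  q_1=2·1+0=2
→ (37, 2).  Check: 37²=1369, 342·2²=1368, difference 1.
(x_2, y_2) = (37·37 + 342·2·2, 37·2 + 2·37) = (2737, 148)
(x_3, y_3) = (37·2737 + 342·2·148, 37·148 + 2·2737) = (202501, 10950)
(x_4, y_4) = (37·202501 + 342·2·10950, 37·10950 + 2·202501) = (14982337, 810152)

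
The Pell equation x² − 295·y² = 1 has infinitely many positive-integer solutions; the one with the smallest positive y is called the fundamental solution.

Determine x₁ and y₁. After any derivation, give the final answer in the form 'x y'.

√295 → a₀=17, period (5,1,2,3,2,6,2,3,2,1,5,34); ℓ=12 even so k=11
k=0  a_k=17  p_k/q_k = 17/1
…
k=2  a_k=1  p_k/q_k = 103/6
k=3  a_k=2  p_k/q_k = 292/17
…
k=5  a_k=2  p_k/q_k = 2250/131
k=6  a_k=6  p_k/q_k = 14479/843
k=7  a_k=2  p_k/q_k = 31208/1817
…
k=10  a_k=1  p_k/q_k = 355517/20699
k=11  a_k=5  p_k/q_k = 2024999/117900
→ (2024999, 117900).  Check: 2024999²=4100620950001, 295·117900²=4100620950000, difference 1.

2024999 117900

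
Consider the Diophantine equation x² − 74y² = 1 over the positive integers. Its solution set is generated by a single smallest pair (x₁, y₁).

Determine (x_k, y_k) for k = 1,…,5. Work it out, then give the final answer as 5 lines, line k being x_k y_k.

d=74: √d = [8; 1,1,1,1,16] (ℓ=5, odd), read p_9/q_9
step 0: (8, 1)  from 8·(1,0) + (0,1)
…
step 3: (26, 3)  from 1·(17,2) + (9,1)
…
step 8: (2228, 259)  from 1·(1471,171) + (757,88)
step 9: (3699, 430)  from 1·(2228,259) + (1471,171)
fundamental: x₁=3699, y₁=430  (since 13682601 − 74·184900 = 1)
n=2: (3699,430)∘(3699,430) = (3699·3699+74·430·430, 3699·430+430·3699) = (27365201,3181140)
n=3: (27365201,3181140)∘(3699,430) = (3699·27365201+74·430·3181140, 3699·3181140+430·27365201) = (202447753299,23534073290)
n=4: (202447753299,23534073290)∘(3699,430) = (3699·202447753299+74·430·23534073290, 3699·23534073290+430·202447753299) = (1497708451540801,174105071018280)
n=5: (1497708451540801,174105071018280)∘(3699,430) = (3699·1497708451540801+74·430·174105071018280, 3699·174105071018280+430·1497708451540801) = (11080046922051092499,1288029291859162150)

3699 430
27365201 3181140
202447753299 23534073290
1497708451540801 174105071018280
11080046922051092499 1288029291859162150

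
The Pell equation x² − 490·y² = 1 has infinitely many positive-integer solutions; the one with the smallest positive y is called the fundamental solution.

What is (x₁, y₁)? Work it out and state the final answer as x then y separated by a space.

1039681 46968

√490 → a₀=22, period (7,2,1,4,4,4,1,2,7,44); ℓ=10 even so k=9
step 0: (22, 1)  from 22·(1,0) + (0,1)
step 1: (155, 7)  from 7·(22,1) + (1,0)
step 2: (332, 15)  from 2·(155,7) + (22,1)
step 3: (487, 22)  from 1·(332,15) + (155,7)
step 4: (2280, 103)  from 4·(487,22) + (332,15)
step 5: (9607, 434)  from 4·(2280,103) + (487,22)
step 6: (40708, 1839)  from 4·(9607,434) + (2280,103)
step 7: (50315, 2273)  from 1·(40708,1839) + (9607,434)
step 8: (141338, 6385)  from 2·(50315,2273) + (40708,1839)
step 9: (1039681, 46968)  from 7·(141338,6385) + (50315,2273)
(x₁, y₁) = (1039681, 46968);  1039681² − 490·46968² = 1 ✓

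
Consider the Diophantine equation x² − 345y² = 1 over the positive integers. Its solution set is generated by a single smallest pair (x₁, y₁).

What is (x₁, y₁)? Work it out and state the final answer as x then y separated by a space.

[18; 1,1,2,1,6,1,2,1,1,36] for √345; ℓ=10 ⇒ convergent index 9
step 0: (18, 1)  from 18·(1,0) + (0,1)
…
step 2: (37, 2)  from 1·(19,1) + (18,1)
step 3: (93, 5)  from 2·(37,2) + (19,1)
step 4: (130, 7)  from 1·(93,5) + (37,2)
…
step 8: (3882, 209)  from 1·(2879,155) + (1003,54)
step 9: (6761, 364)  from 1·(3882,209) + (2879,155)
(x₁, y₁) = (6761, 364);  6761² − 345·364² = 1 ✓

6761 364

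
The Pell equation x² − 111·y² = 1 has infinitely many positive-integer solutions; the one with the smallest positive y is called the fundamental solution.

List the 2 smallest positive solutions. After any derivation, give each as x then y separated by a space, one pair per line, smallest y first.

√111 → a₀=10, period (1,1,6,1,1,20); ℓ=6 even so k=5
a_0=10:  p_0=10·1+0=10,  q_0=10·0+1=1
…
a_4=1:  p_4=1·137+21=158,  q_4=1·13+2=15
a_5=1:  p_5=1·158+137=295,  q_5=1·15+13=28
fundamental: x₁=295, y₁=28  (since 87025 − 111·784 = 1)
n=2: (295,28)∘(295,28) = (295·295+111·28·28, 295·28+28·295) = (174049,16520)

295 28
174049 16520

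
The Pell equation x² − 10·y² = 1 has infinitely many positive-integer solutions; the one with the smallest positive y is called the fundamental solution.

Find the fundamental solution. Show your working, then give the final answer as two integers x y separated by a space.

√10 → a₀=3, period (6); ℓ=1 odd so k=1
a_0=3:  p_0=3·1+0=3,  q_0=3·0+1=1
a_1=6:  p_1=6·3+1=19,  q_1=6·1+0=6
→ (19, 6).  Check: 19²=361, 10·6²=360, difference 1.

19 6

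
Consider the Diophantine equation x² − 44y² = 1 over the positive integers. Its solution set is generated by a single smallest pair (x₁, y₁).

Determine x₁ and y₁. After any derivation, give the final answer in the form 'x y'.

199 30

[6; 1,1,1,2,1,1,1,12] for √44; ℓ=8 ⇒ convergent index 7
i=0: a=6 ⇒ p=6, q=1
…
i=3: a=1 ⇒ p=20, q=3
i=4: a=2 ⇒ p=53, q=8
i=5: a=1 ⇒ p=73, q=11
i=6: a=1 ⇒ p=126, q=19
i=7: a=1 ⇒ p=199, q=30
→ (199, 30).  Check: 199²=39601, 44·30²=39600, difference 1.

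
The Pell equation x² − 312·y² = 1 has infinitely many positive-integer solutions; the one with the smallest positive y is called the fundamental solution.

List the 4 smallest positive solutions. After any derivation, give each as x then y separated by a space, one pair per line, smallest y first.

√312 = [17; 1,1,1,34, …], period ℓ=4 (even) → k=3
a_0=17:  p_0=17·1+0=17,  q_0=17·0+1=1
a_1=1:  p_1=1·17+1=18,  q_1=1·1+0=1
a_2=1:  p_2=1·18+17=35,  q_2=1·1+1=2
a_3=1:  p_3=1·35+18=53,  q_3=1·2+1=3
(x₁, y₁) = (53, 3);  53² − 312·3² = 1 ✓
(53+3√312)^2 = 5617 + 318√312
(53+3√312)^3 = 595349 + 33705√312
(53+3√312)^4 = 63101377 + 3572412√312

53 3
5617 318
595349 33705
63101377 3572412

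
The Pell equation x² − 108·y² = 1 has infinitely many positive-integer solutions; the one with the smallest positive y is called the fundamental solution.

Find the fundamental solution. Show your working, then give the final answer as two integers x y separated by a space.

1351 130

√108 = [10; 2,1,1,4,1,1,2,20, …], period ℓ=8 (even) → k=7
a_0=10:  p_0=10·1+0=10,  q_0=10·0+1=1
…
a_3=1:  p_3=1·31+21=52,  q_3=1·3+2=5
…
a_5=1:  p_5=1·239+52=291,  q_5=1·23+5=28
a_6=1:  p_6=1·291+239=530,  q_6=1·28+23=51
a_7=2:  p_7=2·530+291=1351,  q_7=2·51+28=130
fundamental: x₁=1351, y₁=130  (since 1825201 − 108·16900 = 1)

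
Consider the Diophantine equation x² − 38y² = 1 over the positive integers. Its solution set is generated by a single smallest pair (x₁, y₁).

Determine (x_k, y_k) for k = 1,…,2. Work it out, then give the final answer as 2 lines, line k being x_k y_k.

37 6
2737 444

√38 → a₀=6, period (6,12); ℓ=2 even so k=1
a_0=6:  p_0=6·1+0=6,  q_0=6·0+1=1
a_1=6:  p_1=6·6+1=37,  q_1=6·1+0=6
fundamental: x₁=37, y₁=6  (since 1369 − 38·36 = 1)
n=2: (37,6)∘(37,6) = (37·37+38·6·6, 37·6+6·37) = (2737,444)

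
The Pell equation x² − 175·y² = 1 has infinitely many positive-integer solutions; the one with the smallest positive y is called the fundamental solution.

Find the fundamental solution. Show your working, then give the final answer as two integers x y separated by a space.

2024 153

[13; 4,2,1,2,4,26] for √175; ℓ=6 ⇒ convergent index 5
k=0  a_k=13  p_k/q_k = 13/1
k=1  a_k=4  p_k/q_k = 53/4
…
k=3  a_k=1  p_k/q_k = 172/13
k=4  a_k=2  p_k/q_k = 463/35
k=5  a_k=4  p_k/q_k = 2024/153
(x₁, y₁) = (2024, 153);  2024² − 175·153² = 1 ✓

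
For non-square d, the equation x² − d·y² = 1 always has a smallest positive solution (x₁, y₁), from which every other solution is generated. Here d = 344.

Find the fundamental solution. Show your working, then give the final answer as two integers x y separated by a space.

10405 561

d=344: √d = [18; 1,1,4,1,3,1,4,1,1,36] (ℓ=10, even), read p_9/q_9
i=0: a=18 ⇒ p=18, q=1
…
i=2: a=1 ⇒ p=37, q=2
i=3: a=4 ⇒ p=167, q=9
i=4: a=1 ⇒ p=204, q=11
…
i=6: a=1 ⇒ p=983, q=53
i=7: a=4 ⇒ p=4711, q=254
i=8: a=1 ⇒ p=5694, q=307
i=9: a=1 ⇒ p=10405, q=561
fundamental: x₁=10405, y₁=561  (since 108264025 − 344·314721 = 1)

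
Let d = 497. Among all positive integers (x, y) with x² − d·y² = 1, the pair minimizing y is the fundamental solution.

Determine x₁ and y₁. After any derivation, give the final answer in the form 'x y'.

1201887 53912

√497 → a₀=22, period (3,2,2,5,6,5,2,2,3,44); ℓ=10 even so k=9
i=0: a=22 ⇒ p=22, q=1
…
i=7: a=2 ⇒ p=143637, q=6443
i=8: a=2 ⇒ p=352750, q=15823
i=9: a=3 ⇒ p=1201887, q=53912
→ (1201887, 53912).  Check: 1201887²=1444532360769, 497·53912²=1444532360768, difference 1.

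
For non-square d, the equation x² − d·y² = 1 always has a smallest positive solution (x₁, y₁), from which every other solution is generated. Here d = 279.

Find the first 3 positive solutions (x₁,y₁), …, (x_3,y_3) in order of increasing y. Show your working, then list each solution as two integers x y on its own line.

1520 91
4620799 276640
14047227440 840985509

√279 = [16; 1,2,2,1,2,2,1,32, …], period ℓ=8 (even) → k=7
k=0  a_k=16  p_k/q_k = 16/1
k=1  a_k=1  p_k/q_k = 17/1
…
k=4  a_k=1  p_k/q_k = 167/10
k=5  a_k=2  p_k/q_k = 451/27
k=6  a_k=2  p_k/q_k = 1069/64
k=7  a_k=1  p_k/q_k = 1520/91
→ (1520, 91).  Check: 1520²=2310400, 279·91²=2310399, difference 1.
(1520+91√279)^2 = 4620799 + 276640√279
(1520+91√279)^3 = 14047227440 + 840985509√279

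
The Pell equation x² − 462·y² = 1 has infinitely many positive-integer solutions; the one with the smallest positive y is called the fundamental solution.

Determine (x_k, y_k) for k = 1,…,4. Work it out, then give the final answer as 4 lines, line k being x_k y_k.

43 2
3697 172
317899 14790
27335617 1271768

√462 → a₀=21, period (2,42); ℓ=2 even so k=1
a_0=21:  p_0=21·1+0=21,  q_0=21·0+1=1
a_1=2:  p_1=2·21+1=43,  q_1=2·1+0=2
fundamental: x₁=43, y₁=2  (since 1849 − 462·4 = 1)
n=2: (43,2)∘(43,2) = (43·43+462·2·2, 43·2+2·43) = (3697,172)
n=3: (3697,172)∘(43,2) = (43·3697+462·2·172, 43·172+2·3697) = (317899,14790)
n=4: (317899,14790)∘(43,2) = (43·317899+462·2·14790, 43·14790+2·317899) = (27335617,1271768)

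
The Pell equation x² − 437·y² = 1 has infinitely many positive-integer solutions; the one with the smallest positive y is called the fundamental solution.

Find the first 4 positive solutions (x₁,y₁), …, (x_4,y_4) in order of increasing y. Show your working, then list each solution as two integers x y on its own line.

√437 → a₀=20, period (1,9,2,9,1,40); ℓ=6 even so k=5
step 0: (20, 1)  from 20·(1,0) + (0,1)
…
step 2: (209, 10)  from 9·(21,1) + (20,1)
…
step 4: (4160, 199)  from 9·(439,21) + (209,10)
step 5: (4599, 220)  from 1·(4160,199) + (439,21)
→ (4599, 220).  Check: 4599²=21150801, 437·220²=21150800, difference 1.
k=2:  x_2 = 4599·4599+437·220·220 = 42301601,  y_2 = 4599·220+220·4599 = 2023560
k=3:  x_3 = 4599·42301601+437·220·2023560 = 389090121399,  y_3 = 4599·2023560+220·42301601 = 18612704660
k=4:  x_4 = 4599·389090121399+437·220·18612704660 = 3578850894326401,  y_4 = 4599·18612704660+220·389090121399 = 171199655439120

4599 220
42301601 2023560
389090121399 18612704660
3578850894326401 171199655439120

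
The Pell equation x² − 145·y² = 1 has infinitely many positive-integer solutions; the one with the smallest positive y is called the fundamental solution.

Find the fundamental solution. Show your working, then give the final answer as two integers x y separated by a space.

289 24

[12; 24] for √145; ℓ=1 ⇒ convergent index 1
a_0=12:  p_0=12·1+0=12,  q_0=12·0+1=1
a_1=24:  p_1=24·12+1=289,  q_1=24·1+0=24
fundamental: x₁=289, y₁=24  (since 83521 − 145·576 = 1)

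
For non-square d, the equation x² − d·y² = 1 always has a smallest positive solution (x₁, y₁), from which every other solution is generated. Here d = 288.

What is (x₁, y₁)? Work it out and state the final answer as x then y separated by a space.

17 1

√288 → a₀=16, period (1,32); ℓ=2 even so k=1
k=0  a_k=16  p_k/q_k = 16/1
k=1  a_k=1  p_k/q_k = 17/1
→ (17, 1).  Check: 17²=289, 288·1²=288, difference 1.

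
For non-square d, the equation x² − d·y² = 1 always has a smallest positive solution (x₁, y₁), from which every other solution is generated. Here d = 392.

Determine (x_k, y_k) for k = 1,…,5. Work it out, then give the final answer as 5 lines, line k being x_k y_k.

[19; 1,3,1,38] for √392; ℓ=4 ⇒ convergent index 3
i=0: a=19 ⇒ p=19, q=1
i=1: a=1 ⇒ p=20, q=1
i=2: a=3 ⇒ p=79, q=4
i=3: a=1 ⇒ p=99, q=5
(x₁, y₁) = (99, 5);  99² − 392·5² = 1 ✓
(x_2, y_2) = (99·99 + 392·5·5, 99·5 + 5·99) = (19601, 990)
(x_3, y_3) = (99·19601 + 392·5·990, 99·990 + 5·19601) = (3880899, 196015)
(x_4, y_4) = (99·3880899 + 392·5·196015, 99·196015 + 5·3880899) = (768398401, 38809980)
(x_5, y_5) = (99·768398401 + 392·5·38809980, 99·38809980 + 5·768398401) = (152139002499, 7684180025)

99 5
19601 990
3880899 196015
768398401 38809980
152139002499 7684180025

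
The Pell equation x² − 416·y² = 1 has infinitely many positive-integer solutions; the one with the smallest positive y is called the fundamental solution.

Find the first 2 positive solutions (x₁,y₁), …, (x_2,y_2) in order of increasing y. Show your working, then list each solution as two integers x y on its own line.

5201 255
54100801 2652510

[20; 2,1,1,9,1,1,2,40] for √416; ℓ=8 ⇒ convergent index 7
k=0  a_k=20  p_k/q_k = 20/1
…
k=2  a_k=1  p_k/q_k = 61/3
k=3  a_k=1  p_k/q_k = 102/5
k=4  a_k=9  p_k/q_k = 979/48
k=5  a_k=1  p_k/q_k = 1081/53
k=6  a_k=1  p_k/q_k = 2060/101
k=7  a_k=2  p_k/q_k = 5201/255
(x₁, y₁) = (5201, 255);  5201² − 416·255² = 1 ✓
n=2: (5201,255)∘(5201,255) = (5201·5201+416·255·255, 5201·255+255·5201) = (54100801,2652510)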